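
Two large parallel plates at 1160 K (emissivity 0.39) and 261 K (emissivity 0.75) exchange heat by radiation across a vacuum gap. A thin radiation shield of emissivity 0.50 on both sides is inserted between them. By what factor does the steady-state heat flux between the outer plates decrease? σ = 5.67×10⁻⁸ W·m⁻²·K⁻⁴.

Without shield: q₀ = σΔ(T⁴)/(1/ε₁+1/ε₂−1) with denominator 2.897.
With shield the two gaps are in series; the resistances add: (1/ε₁+1/ε_s−1)+(1/ε_s+1/ε₂−1) = 3.564+2.333 = 5.897.
Heat-flux ratio q₀/q = 5.897/2.897.

factor ≈ 2.04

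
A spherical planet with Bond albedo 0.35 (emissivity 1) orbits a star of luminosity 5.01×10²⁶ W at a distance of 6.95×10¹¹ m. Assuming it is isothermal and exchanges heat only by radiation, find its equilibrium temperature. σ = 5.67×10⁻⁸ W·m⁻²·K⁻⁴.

T ≈ 124 K

First find the stellar flux at distance d: S = L/(4πd²) = 5.01×10²⁶/(4π·(6.95×10¹¹)²) = 82.54 W/m².
For an isothermal sphere, absorbed (1−a)S·πr² = emitted σ·4πr²·T⁴, so T⁴ = (1−a)S/(4σ).
T⁴ = 0.650·82.54/(4·5.67×10⁻⁸) = 2.366×10⁸ K⁴.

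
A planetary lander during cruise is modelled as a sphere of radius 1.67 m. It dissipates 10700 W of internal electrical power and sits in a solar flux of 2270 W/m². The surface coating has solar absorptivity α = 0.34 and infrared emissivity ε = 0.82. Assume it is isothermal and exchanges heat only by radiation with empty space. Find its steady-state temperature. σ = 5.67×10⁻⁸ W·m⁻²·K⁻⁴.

At steady state, absorbed solar power + internal power = radiated power.
Absorbed: α·S·A_cross = 0.34·2270·8.762 = 6762 W (cross-section πr²).
Total input = 6762 + 10700 = 17460 W.
Radiated: εσ·A_surf·T⁴ with A_surf = 4πr² = 35.05 m².
T⁴ = 17460/(0.82·5.67×10⁻⁸·35.05) = 1.072×10¹⁰ K⁴.

T ≈ 322 K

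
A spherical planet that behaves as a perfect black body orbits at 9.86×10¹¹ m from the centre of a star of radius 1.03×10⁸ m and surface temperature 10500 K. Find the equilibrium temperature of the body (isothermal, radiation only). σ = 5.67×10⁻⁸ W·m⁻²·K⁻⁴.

T ≈ 75.9 K

The star's surface emits σT_*⁴; at distance d the flux is S = σT_*⁴(R_*/d)².
S = 5.67×10⁻⁸·(10500)⁴·(1.03×10⁸/9.86×10¹¹)² = 7.521 W/m².
For an isothermal sphere T⁴ = (1−a)S/(4σ) = 3.316×10⁷ K⁴.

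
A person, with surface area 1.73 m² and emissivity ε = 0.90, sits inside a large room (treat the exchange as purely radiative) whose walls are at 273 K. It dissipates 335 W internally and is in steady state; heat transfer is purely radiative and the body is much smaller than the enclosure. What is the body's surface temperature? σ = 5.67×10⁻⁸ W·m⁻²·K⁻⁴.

T ≈ 311 K

For a small grey body in a large enclosure, net radiated power = εσA(T⁴ − T_w⁴).
Steady state: P = εσA(T⁴ − T_w⁴) with A = 1.73 m².
T⁴ = P/(εσA) + T_w⁴ = 335/(0.90·5.67×10⁻⁸·1.730) + (273)⁴
    = 3.795×10⁹ + 5.555×10⁹ = 9.349×10⁹ K⁴.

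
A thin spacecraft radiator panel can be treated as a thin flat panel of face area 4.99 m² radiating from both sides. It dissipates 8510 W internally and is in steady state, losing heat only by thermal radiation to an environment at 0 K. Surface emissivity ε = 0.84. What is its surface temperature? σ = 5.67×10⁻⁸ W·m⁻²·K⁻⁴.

T ≈ 366 K

Steady state: internal power = radiated power, P = εσA T⁴.
Radiating area A = 2·4.99 = 9.980 m².
T⁴ = P/(εσA) = 8510/(0.84·5.67×10⁻⁸·9.980) = 1.790×10¹⁰ K⁴.
T = (1.790×10¹⁰)^(1/4).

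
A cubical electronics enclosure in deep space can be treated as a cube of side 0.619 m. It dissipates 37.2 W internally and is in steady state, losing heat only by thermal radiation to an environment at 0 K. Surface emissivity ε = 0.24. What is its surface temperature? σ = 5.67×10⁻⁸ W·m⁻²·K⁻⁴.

Steady state: internal power = radiated power, P = εσA T⁴.
Radiating area A = 6L² = 2.299 m².
T⁴ = P/(εσA) = 37.2/(0.24·5.67×10⁻⁸·2.299) = 1.189×10⁹ K⁴.
T = (1.189×10⁹)^(1/4).

T ≈ 186 K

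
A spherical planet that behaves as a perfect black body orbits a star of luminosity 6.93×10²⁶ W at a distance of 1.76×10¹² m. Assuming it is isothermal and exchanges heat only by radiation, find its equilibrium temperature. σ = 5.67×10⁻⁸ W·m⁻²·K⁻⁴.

T ≈ 94.1 K

First find the stellar flux at distance d: S = L/(4πd²) = 6.93×10²⁶/(4π·(1.76×10¹²)²) = 17.80 W/m².
For an isothermal sphere, absorbed (1−a)S·πr² = emitted σ·4πr²·T⁴, so T⁴ = (1−a)S/(4σ).
T⁴ = 1.00·17.80/(4·5.67×10⁻⁸) = 7.850×10⁷ K⁴.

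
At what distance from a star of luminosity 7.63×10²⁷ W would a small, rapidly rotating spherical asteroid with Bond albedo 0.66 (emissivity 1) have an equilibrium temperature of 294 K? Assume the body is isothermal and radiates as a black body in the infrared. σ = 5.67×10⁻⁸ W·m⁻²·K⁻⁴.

For an isothermal black-emitting sphere, (1−a)S·πr² = σ·4πr²·T⁴ ⇒ S = 4σT⁴/(1−a).
S = 4·5.67×10⁻⁸·(294)⁴/0.340 = 4984 W/m².
Flux falls as S = L/(4πd²), so d = √(L/(4πS)) = √(7.63×10²⁷/(4π·4984)).

d ≈ 3.49×10¹¹ m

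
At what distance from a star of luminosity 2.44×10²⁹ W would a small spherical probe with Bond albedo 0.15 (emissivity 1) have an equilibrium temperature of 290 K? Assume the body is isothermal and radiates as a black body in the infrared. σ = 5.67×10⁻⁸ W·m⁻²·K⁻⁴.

d ≈ 3.21×10¹² m

For an isothermal black-emitting sphere, (1−a)S·πr² = σ·4πr²·T⁴ ⇒ S = 4σT⁴/(1−a).
S = 4·5.67×10⁻⁸·(290)⁴/0.850 = 1887 W/m².
Flux falls as S = L/(4πd²), so d = √(L/(4πS)) = √(2.44×10²⁹/(4π·1887)).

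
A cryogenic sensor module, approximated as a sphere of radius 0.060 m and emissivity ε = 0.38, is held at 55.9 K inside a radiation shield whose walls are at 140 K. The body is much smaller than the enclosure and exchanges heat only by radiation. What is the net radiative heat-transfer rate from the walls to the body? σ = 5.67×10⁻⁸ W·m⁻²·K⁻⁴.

P_net ≈ 0.365 W

For a small grey body in a large enclosure: P_net = εσA(T_body⁴ − T_wall⁴).
A = 4πr² = 0.04524 m²; T_body⁴ − T_wall⁴ = 9.764×10⁶ − 3.842×10⁸ = -3.744×10⁸ K⁴.
|P_net| = 0.38·5.67×10⁻⁸·0.04524·3.744×10⁸.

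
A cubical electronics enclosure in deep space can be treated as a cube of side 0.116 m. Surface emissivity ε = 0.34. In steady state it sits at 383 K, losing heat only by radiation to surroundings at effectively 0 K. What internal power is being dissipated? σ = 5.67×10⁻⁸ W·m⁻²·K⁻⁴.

Steady state: P = εσA T⁴.
A = 6L² = 0.08074 m²; T⁴ = (383)⁴ = 2.152×10¹⁰ K⁴.
P = 0.34 × 5.67×10⁻⁸ × 0.08074 × 2.152×10¹⁰.

P ≈ 33.5 W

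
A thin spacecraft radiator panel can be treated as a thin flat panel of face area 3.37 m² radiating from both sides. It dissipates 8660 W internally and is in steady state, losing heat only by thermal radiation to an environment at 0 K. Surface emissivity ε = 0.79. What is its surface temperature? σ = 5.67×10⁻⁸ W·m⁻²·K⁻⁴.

Steady state: internal power = radiated power, P = εσA T⁴.
Radiating area A = 2·3.37 = 6.740 m².
T⁴ = P/(εσA) = 8660/(0.79·5.67×10⁻⁸·6.740) = 2.868×10¹⁰ K⁴.
T = (2.868×10¹⁰)^(1/4).

T ≈ 412 K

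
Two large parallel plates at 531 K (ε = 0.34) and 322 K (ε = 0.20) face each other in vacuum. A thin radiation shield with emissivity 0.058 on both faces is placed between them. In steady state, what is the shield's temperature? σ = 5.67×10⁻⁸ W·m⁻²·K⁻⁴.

T_s ≈ 465 K

In steady state the net flux on the hot side equals that on the cold side.
σ(T₁⁴−T_s⁴)/D₁ = σ(T_s⁴−T₂⁴)/D₂, with D₁ = 1/ε₁+1/ε_s−1 = 19.18, D₂ = 1/ε_s+1/ε₂−1 = 21.24.
Solve for T_s⁴: T_s⁴ = (D₂·T₁⁴ + D₁·T₂⁴)/(D₁+D₂) = 4.688×10¹⁰ K⁴.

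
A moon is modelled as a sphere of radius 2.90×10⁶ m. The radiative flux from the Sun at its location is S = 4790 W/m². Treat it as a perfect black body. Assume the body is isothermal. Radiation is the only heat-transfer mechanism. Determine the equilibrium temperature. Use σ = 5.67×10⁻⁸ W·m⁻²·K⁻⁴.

At equilibrium, absorbed power = emitted power.
Absorbing cross-section = πr² = 2.642×10¹³ m²; emitting surface = 4πr² = 1.057×10¹⁴ m² (ratio 4).
S·A_cross = εσ·A_surf·T⁴  ⇒  T⁴ = S/(4σ).
T⁴ = 1.00·4790/(4·5.67×10⁻⁸) = 2.112×10¹⁰ K⁴.
T = (2.112×10¹⁰)^(1/4).

T ≈ 381 K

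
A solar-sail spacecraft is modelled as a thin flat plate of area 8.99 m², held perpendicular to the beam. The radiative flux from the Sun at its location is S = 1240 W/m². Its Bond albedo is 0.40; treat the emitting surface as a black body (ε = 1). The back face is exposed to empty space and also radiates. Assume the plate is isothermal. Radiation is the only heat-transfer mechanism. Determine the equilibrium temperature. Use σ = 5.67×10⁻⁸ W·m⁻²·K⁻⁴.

At equilibrium, absorbed power = emitted power.
Absorbing cross-section = A = 8.990 m²; emitting surface = 2A = 17.98 m² (ratio 2).
(1−a)S·A_cross = εσ·A_surf·T⁴  ⇒  T⁴ = (1−a)S/(2σ).
T⁴ = 0.600·1240/(2·5.67×10⁻⁸) = 6.561×10⁹ K⁴.
T = (6.561×10⁹)^(1/4).

T ≈ 285 K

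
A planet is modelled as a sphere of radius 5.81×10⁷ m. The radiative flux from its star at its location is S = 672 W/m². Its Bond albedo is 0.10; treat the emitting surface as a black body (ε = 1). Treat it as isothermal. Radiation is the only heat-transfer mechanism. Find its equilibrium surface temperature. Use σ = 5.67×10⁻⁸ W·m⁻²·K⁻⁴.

At equilibrium, absorbed power = emitted power.
Absorbing cross-section = πr² = 1.060×10¹⁶ m²; emitting surface = 4πr² = 4.242×10¹⁶ m² (ratio 4).
(1−a)S·A_cross = εσ·A_surf·T⁴  ⇒  T⁴ = (1−a)S/(4σ).
T⁴ = 0.900·672/(4·5.67×10⁻⁸) = 2.667×10⁹ K⁴.
T = (2.667×10⁹)^(1/4).

T ≈ 227 K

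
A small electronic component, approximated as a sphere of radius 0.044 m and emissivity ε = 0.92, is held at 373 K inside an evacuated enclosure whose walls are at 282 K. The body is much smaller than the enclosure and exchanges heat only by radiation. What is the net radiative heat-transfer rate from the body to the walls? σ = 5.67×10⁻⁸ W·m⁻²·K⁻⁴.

For a small grey body in a large enclosure: P_net = εσA(T_body⁴ − T_wall⁴).
A = 4πr² = 0.02433 m²; T_body⁴ − T_wall⁴ = 1.936×10¹⁰ − 6.324×10⁹ = 1.303×10¹⁰ K⁴.
|P_net| = 0.92·5.67×10⁻⁸·0.02433·1.303×10¹⁰.

P_net ≈ 16.5 W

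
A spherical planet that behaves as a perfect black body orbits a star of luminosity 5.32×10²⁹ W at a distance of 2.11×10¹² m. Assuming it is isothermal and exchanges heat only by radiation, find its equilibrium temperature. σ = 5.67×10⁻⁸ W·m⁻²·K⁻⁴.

T ≈ 453 K

First find the stellar flux at distance d: S = L/(4πd²) = 5.32×10²⁹/(4π·(2.11×10¹²)²) = 9509 W/m².
For an isothermal sphere, absorbed (1−a)S·πr² = emitted σ·4πr²·T⁴, so T⁴ = (1−a)S/(4σ).
T⁴ = 1.00·9509/(4·5.67×10⁻⁸) = 4.193×10¹⁰ K⁴.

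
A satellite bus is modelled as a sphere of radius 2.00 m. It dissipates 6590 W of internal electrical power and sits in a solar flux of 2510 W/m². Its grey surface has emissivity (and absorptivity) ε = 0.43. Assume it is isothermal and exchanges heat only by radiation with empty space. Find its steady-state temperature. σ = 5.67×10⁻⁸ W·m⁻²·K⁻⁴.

T ≈ 358 K

At steady state, absorbed solar power + internal power = radiated power.
Absorbed: α·S·A_cross = 0.43·2510·12.57 = 13560 W (cross-section πr²).
Total input = 13560 + 6590 = 20150 W.
Radiated: εσ·A_surf·T⁴ with A_surf = 4πr² = 50.27 m².
T⁴ = 20150/(0.43·5.67×10⁻⁸·50.27) = 1.644×10¹⁰ K⁴.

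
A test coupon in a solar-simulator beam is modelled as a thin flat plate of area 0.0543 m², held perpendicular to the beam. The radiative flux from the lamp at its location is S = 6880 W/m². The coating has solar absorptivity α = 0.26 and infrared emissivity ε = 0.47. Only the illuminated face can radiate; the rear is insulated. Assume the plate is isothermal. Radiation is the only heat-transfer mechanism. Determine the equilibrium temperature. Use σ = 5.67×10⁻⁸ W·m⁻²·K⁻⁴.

At equilibrium, absorbed power = emitted power.
Absorbing cross-section = A = 0.05430 m²; emitting surface = A = 0.05430 m² (ratio 1).
αS·A_cross = εσ·A_surf·T⁴  ⇒  T⁴ = αS/(ε·1σ).
T⁴ = 0.260·6880/(0.47·1·5.67×10⁻⁸) = 6.712×10¹⁰ K⁴.
T = (6.712×10¹⁰)^(1/4).

T ≈ 509 K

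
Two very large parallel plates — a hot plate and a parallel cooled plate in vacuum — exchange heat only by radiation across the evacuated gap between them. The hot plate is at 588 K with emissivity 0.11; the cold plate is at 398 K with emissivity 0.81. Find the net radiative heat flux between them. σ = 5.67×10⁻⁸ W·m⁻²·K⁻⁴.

q ≈ 574 W/m²

For two infinite grey parallel plates, q = σ(T₁⁴ − T₂⁴)/(1/ε₁ + 1/ε₂ − 1).
T₁⁴ − T₂⁴ = 1.195×10¹¹ − 2.509×10¹⁰ = 9.445×10¹⁰ K⁴.
1/ε₁ + 1/ε₂ − 1 = 9.091 + 1.235 − 1 = 9.325.
q = 5.67×10⁻⁸ × 9.445×10¹⁰ / 9.325.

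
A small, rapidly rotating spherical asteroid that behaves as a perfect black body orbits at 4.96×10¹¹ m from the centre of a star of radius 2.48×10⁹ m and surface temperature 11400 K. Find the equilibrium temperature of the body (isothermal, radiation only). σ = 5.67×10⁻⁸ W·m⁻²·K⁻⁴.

T ≈ 570 K

The star's surface emits σT_*⁴; at distance d the flux is S = σT_*⁴(R_*/d)².
S = 5.67×10⁻⁸·(11400)⁴·(2.48×10⁹/4.96×10¹¹)² = 23940 W/m².
For an isothermal sphere T⁴ = (1−a)S/(4σ) = 1.056×10¹¹ K⁴.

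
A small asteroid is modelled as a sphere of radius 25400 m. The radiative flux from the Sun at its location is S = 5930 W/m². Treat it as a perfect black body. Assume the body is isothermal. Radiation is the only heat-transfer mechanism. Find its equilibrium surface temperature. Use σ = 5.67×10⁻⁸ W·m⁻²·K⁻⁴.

T ≈ 402 K

At equilibrium, absorbed power = emitted power.
Absorbing cross-section = πr² = 2.027×10⁹ m²; emitting surface = 4πr² = 8.107×10⁹ m² (ratio 4).
S·A_cross = εσ·A_surf·T⁴  ⇒  T⁴ = S/(4σ).
T⁴ = 1.00·5930/(4·5.67×10⁻⁸) = 2.615×10¹⁰ K⁴.
T = (2.615×10¹⁰)^(1/4).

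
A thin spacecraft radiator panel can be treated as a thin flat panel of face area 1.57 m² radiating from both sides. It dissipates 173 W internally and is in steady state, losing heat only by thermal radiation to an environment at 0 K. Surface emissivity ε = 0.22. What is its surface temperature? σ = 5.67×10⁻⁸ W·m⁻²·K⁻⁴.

T ≈ 258 K

Steady state: internal power = radiated power, P = εσA T⁴.
Radiating area A = 2·1.57 = 3.140 m².
T⁴ = P/(εσA) = 173/(0.22·5.67×10⁻⁸·3.140) = 4.417×10⁹ K⁴.
T = (4.417×10⁹)^(1/4).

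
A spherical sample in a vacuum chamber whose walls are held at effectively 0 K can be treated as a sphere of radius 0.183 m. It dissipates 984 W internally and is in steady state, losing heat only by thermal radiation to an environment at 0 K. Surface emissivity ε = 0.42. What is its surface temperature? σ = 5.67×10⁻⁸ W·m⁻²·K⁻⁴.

T ≈ 560 K

Steady state: internal power = radiated power, P = εσA T⁴.
Radiating area A = 4πr² = 0.4208 m².
T⁴ = P/(εσA) = 984/(0.42·5.67×10⁻⁸·0.4208) = 9.819×10¹⁰ K⁴.
T = (9.819×10¹⁰)^(1/4).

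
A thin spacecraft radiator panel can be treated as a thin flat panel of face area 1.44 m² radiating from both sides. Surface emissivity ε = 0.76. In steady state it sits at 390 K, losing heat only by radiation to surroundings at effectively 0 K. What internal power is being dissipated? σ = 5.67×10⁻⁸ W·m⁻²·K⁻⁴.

Steady state: P = εσA T⁴.
A = 2·1.44 = 2.880 m²; T⁴ = (390)⁴ = 2.313×10¹⁰ K⁴.
P = 0.76 × 5.67×10⁻⁸ × 2.880 × 2.313×10¹⁰.

P ≈ 2870 W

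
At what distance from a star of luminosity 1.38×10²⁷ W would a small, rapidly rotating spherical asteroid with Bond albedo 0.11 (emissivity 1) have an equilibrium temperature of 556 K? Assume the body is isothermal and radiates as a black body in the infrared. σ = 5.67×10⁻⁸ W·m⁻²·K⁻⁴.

For an isothermal black-emitting sphere, (1−a)S·πr² = σ·4πr²·T⁴ ⇒ S = 4σT⁴/(1−a).
S = 4·5.67×10⁻⁸·(556)⁴/0.890 = 24350 W/m².
Flux falls as S = L/(4πd²), so d = √(L/(4πS)) = √(1.38×10²⁷/(4π·24350)).

d ≈ 6.72×10¹⁰ m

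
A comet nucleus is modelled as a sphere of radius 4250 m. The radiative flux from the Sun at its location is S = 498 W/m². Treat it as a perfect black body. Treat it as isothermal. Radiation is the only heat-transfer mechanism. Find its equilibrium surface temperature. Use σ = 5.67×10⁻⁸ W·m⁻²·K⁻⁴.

At equilibrium, absorbed power = emitted power.
Absorbing cross-section = πr² = 5.675×10⁷ m²; emitting surface = 4πr² = 2.270×10⁸ m² (ratio 4).
S·A_cross = εσ·A_surf·T⁴  ⇒  T⁴ = S/(4σ).
T⁴ = 1.00·498/(4·5.67×10⁻⁸) = 2.196×10⁹ K⁴.
T = (2.196×10⁹)^(1/4).

T ≈ 216 K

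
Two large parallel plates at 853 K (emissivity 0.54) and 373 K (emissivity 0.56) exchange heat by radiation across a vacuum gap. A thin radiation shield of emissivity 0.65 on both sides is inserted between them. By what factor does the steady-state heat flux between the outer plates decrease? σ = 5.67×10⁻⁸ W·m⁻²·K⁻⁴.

Without shield: q₀ = σΔ(T⁴)/(1/ε₁+1/ε₂−1) with denominator 2.638.
With shield the two gaps are in series; the resistances add: (1/ε₁+1/ε_s−1)+(1/ε_s+1/ε₂−1) = 2.390+2.324 = 4.714.
Heat-flux ratio q₀/q = 4.714/2.638.

factor ≈ 1.79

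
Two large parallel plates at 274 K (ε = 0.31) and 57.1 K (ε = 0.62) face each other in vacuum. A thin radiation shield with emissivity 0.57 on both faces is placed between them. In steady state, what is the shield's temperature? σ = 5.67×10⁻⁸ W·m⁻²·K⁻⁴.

In steady state the net flux on the hot side equals that on the cold side.
σ(T₁⁴−T_s⁴)/D₁ = σ(T_s⁴−T₂⁴)/D₂, with D₁ = 1/ε₁+1/ε_s−1 = 3.980, D₂ = 1/ε_s+1/ε₂−1 = 2.367.
Solve for T_s⁴: T_s⁴ = (D₂·T₁⁴ + D₁·T₂⁴)/(D₁+D₂) = 2.109×10⁹ K⁴.

T_s ≈ 214 K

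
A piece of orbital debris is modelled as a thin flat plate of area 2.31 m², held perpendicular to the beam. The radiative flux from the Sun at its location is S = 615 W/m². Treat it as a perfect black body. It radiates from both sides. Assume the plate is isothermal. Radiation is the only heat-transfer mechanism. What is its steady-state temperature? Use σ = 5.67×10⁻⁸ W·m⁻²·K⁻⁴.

T ≈ 271 K

At equilibrium, absorbed power = emitted power.
Absorbing cross-section = A = 2.310 m²; emitting surface = 2A = 4.620 m² (ratio 2).
S·A_cross = εσ·A_surf·T⁴  ⇒  T⁴ = S/(2σ).
T⁴ = 1.00·615/(2·5.67×10⁻⁸) = 5.423×10⁹ K⁴.
T = (5.423×10⁹)^(1/4).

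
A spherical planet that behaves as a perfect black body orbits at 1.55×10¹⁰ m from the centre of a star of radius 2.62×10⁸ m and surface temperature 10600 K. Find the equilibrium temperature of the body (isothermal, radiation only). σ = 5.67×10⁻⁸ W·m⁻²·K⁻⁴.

The star's surface emits σT_*⁴; at distance d the flux is S = σT_*⁴(R_*/d)².
S = 5.67×10⁻⁸·(10600)⁴·(2.62×10⁸/1.55×10¹⁰)² = 2.045×10⁵ W/m².
For an isothermal sphere T⁴ = (1−a)S/(4σ) = 9.018×10¹¹ K⁴.

T ≈ 974 K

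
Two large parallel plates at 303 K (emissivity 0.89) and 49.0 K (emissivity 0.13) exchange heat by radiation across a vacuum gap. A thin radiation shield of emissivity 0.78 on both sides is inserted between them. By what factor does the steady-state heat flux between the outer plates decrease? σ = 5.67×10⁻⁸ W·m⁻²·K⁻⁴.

factor ≈ 1.20

Without shield: q₀ = σΔ(T⁴)/(1/ε₁+1/ε₂−1) with denominator 7.816.
With shield the two gaps are in series; the resistances add: (1/ε₁+1/ε_s−1)+(1/ε_s+1/ε₂−1) = 1.406+7.974 = 9.380.
Heat-flux ratio q₀/q = 9.380/7.816.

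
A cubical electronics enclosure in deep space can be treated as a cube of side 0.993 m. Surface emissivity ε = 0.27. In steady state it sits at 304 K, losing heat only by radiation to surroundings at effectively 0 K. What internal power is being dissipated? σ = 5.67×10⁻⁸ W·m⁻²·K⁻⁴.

Steady state: P = εσA T⁴.
A = 6L² = 5.916 m²; T⁴ = (304)⁴ = 8.541×10⁹ K⁴.
P = 0.27 × 5.67×10⁻⁸ × 5.916 × 8.541×10⁹.

P ≈ 774 W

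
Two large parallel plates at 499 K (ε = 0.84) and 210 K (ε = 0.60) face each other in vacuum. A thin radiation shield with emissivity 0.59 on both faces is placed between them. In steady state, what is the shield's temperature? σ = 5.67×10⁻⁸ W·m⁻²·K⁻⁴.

In steady state the net flux on the hot side equals that on the cold side.
σ(T₁⁴−T_s⁴)/D₁ = σ(T_s⁴−T₂⁴)/D₂, with D₁ = 1/ε₁+1/ε_s−1 = 1.885, D₂ = 1/ε_s+1/ε₂−1 = 2.362.
Solve for T_s⁴: T_s⁴ = (D₂·T₁⁴ + D₁·T₂⁴)/(D₁+D₂) = 3.534×10¹⁰ K⁴.

T_s ≈ 434 K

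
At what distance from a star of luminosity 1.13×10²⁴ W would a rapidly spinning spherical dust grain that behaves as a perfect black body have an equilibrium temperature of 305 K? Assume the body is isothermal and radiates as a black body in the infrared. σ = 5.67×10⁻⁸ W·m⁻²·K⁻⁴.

d ≈ 6.77×10⁹ m

For an isothermal black-emitting sphere, (1−a)S·πr² = σ·4πr²·T⁴ ⇒ S = 4σT⁴/(1−a).
S = 4·5.67×10⁻⁸·(305)⁴/1.00 = 1963 W/m².
Flux falls as S = L/(4πd²), so d = √(L/(4πS)) = √(1.13×10²⁴/(4π·1963)).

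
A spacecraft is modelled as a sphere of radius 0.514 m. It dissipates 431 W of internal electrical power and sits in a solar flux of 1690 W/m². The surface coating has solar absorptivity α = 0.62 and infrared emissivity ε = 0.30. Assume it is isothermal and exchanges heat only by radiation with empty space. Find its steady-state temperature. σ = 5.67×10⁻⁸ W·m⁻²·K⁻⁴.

T ≈ 390 K

At steady state, absorbed solar power + internal power = radiated power.
Absorbed: α·S·A_cross = 0.62·1690·0.8300 = 869.7 W (cross-section πr²).
Total input = 869.7 + 431 = 1301 W.
Radiated: εσ·A_surf·T⁴ with A_surf = 4πr² = 3.320 m².
T⁴ = 1301/(0.30·5.67×10⁻⁸·3.320) = 2.303×10¹⁰ K⁴.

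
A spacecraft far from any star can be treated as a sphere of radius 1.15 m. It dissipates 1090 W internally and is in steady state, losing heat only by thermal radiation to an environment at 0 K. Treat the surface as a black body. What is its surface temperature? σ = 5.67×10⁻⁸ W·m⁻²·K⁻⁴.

T ≈ 184 K

Steady state: internal power = radiated power, P = εσA T⁴.
Radiating area A = 4πr² = 16.62 m².
T⁴ = P/(εσA) = 1090/(1.0·5.67×10⁻⁸·16.62) = 1.157×10⁹ K⁴.
T = (1.157×10⁹)^(1/4).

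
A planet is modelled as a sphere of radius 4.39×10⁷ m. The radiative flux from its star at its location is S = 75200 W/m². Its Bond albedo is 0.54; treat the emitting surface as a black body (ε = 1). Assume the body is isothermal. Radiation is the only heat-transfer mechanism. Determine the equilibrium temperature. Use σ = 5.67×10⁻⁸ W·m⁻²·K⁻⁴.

At equilibrium, absorbed power = emitted power.
Absorbing cross-section = πr² = 6.055×10¹⁵ m²; emitting surface = 4πr² = 2.422×10¹⁶ m² (ratio 4).
(1−a)S·A_cross = εσ·A_surf·T⁴  ⇒  T⁴ = (1−a)S/(4σ).
T⁴ = 0.460·75200/(4·5.67×10⁻⁸) = 1.525×10¹¹ K⁴.
T = (1.525×10¹¹)^(1/4).

T ≈ 625 K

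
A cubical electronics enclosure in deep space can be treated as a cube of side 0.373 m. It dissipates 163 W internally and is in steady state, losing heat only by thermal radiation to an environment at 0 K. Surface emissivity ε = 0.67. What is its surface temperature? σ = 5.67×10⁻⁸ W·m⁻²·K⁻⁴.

Steady state: internal power = radiated power, P = εσA T⁴.
Radiating area A = 6L² = 0.8348 m².
T⁴ = P/(εσA) = 163/(0.67·5.67×10⁻⁸·0.8348) = 5.140×10⁹ K⁴.
T = (5.140×10⁹)^(1/4).

T ≈ 268 K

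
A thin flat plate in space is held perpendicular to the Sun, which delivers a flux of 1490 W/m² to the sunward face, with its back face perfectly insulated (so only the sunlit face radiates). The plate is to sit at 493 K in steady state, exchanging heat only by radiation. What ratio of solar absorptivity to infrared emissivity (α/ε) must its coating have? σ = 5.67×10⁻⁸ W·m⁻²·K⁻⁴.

α/ε ≈ 2.25

Balance: αS·A = εσ·1A·T⁴ ⇒ α/ε = σT⁴/S.
α/ε = 5.67×10⁻⁸·(493)⁴/1490 = 5.67×10⁻⁸·5.907×10¹⁰/1490.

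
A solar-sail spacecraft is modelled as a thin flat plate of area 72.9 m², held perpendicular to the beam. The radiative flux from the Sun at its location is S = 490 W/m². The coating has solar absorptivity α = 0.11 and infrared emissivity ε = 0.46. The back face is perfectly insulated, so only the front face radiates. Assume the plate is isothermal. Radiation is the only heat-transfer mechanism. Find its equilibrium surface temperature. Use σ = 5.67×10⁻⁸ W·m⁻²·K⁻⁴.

T ≈ 213 K

At equilibrium, absorbed power = emitted power.
Absorbing cross-section = A = 72.90 m²; emitting surface = A = 72.90 m² (ratio 1).
αS·A_cross = εσ·A_surf·T⁴  ⇒  T⁴ = αS/(ε·1σ).
T⁴ = 0.110·490/(0.46·1·5.67×10⁻⁸) = 2.067×10⁹ K⁴.
T = (2.067×10⁹)^(1/4).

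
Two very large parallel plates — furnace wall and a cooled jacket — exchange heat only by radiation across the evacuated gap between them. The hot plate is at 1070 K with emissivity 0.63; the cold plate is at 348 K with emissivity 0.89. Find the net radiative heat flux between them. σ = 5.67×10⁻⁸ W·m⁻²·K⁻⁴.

q ≈ 43000 W/m²

For two infinite grey parallel plates, q = σ(T₁⁴ − T₂⁴)/(1/ε₁ + 1/ε₂ − 1).
T₁⁴ − T₂⁴ = 1.311×10¹² − 1.467×10¹⁰ = 1.296×10¹² K⁴.
1/ε₁ + 1/ε₂ − 1 = 1.587 + 1.124 − 1 = 1.711.
q = 5.67×10⁻⁸ × 1.296×10¹² / 1.711.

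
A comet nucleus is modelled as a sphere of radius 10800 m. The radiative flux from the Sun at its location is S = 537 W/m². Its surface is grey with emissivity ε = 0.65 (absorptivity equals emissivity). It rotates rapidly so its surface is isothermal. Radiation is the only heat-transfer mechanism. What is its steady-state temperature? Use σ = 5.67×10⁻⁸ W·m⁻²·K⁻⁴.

At equilibrium, absorbed power = emitted power.
Absorbing cross-section = πr² = 3.664×10⁸ m²; emitting surface = 4πr² = 1.466×10⁹ m² (ratio 4).
εS·A_cross = εσ·A_surf·T⁴  ⇒  T⁴ = S/(4σ)   (ε cancels).
T⁴ = 537/(4·5.67×10⁻⁸) = 2.368×10⁹ K⁴.
T = (2.368×10⁹)^(1/4).

T ≈ 221 K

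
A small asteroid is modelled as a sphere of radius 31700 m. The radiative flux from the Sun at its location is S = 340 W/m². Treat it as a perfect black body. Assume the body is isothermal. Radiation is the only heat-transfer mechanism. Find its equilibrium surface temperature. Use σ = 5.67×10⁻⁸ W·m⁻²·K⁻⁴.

T ≈ 197 K

At equilibrium, absorbed power = emitted power.
Absorbing cross-section = πr² = 3.157×10⁹ m²; emitting surface = 4πr² = 1.263×10¹⁰ m² (ratio 4).
S·A_cross = εσ·A_surf·T⁴  ⇒  T⁴ = S/(4σ).
T⁴ = 1.00·340/(4·5.67×10⁻⁸) = 1.499×10⁹ K⁴.
T = (1.499×10⁹)^(1/4).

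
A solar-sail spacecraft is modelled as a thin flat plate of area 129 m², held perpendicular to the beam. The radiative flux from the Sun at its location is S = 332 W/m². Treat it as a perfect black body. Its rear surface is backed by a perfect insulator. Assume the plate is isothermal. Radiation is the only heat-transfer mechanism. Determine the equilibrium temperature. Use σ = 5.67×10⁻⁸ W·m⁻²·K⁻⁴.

At equilibrium, absorbed power = emitted power.
Absorbing cross-section = A = 129.0 m²; emitting surface = A = 129.0 m² (ratio 1).
S·A_cross = εσ·A_surf·T⁴  ⇒  T⁴ = S/(1σ).
T⁴ = 1.00·332/(1·5.67×10⁻⁸) = 5.855×10⁹ K⁴.
T = (5.855×10⁹)^(1/4).

T ≈ 277 K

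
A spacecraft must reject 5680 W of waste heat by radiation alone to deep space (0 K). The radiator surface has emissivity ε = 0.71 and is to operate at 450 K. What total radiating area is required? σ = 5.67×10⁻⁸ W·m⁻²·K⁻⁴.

P = εσA T⁴ ⇒ A = P/(εσT⁴).
T⁴ = 4.101×10¹⁰ K⁴.
A = 5680/(0.71 × 5.67×10⁻⁸ × 4.101×10¹⁰).

A ≈ 3.44 m²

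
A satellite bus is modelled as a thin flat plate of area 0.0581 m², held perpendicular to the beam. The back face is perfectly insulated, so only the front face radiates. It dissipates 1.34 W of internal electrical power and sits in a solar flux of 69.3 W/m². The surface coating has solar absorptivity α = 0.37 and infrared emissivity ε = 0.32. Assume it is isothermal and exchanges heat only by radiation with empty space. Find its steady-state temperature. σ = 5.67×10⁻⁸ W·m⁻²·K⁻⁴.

T ≈ 228 K

At steady state, absorbed solar power + internal power = radiated power.
Absorbed: α·S·A_cross = 0.37·69.3·0.05810 = 1.490 W (cross-section A).
Total input = 1.490 + 1.34 = 2.830 W.
Radiated: εσ·A_surf·T⁴ with A_surf = A = 0.05810 m².
T⁴ = 2.830/(0.32·5.67×10⁻⁸·0.05810) = 2.684×10⁹ K⁴.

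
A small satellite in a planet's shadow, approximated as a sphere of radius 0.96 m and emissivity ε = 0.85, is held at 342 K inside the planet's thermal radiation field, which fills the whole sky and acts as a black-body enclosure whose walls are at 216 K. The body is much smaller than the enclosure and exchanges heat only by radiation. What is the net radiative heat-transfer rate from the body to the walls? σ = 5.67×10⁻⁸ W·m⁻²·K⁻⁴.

For a small grey body in a large enclosure: P_net = εσA(T_body⁴ − T_wall⁴).
A = 4πr² = 11.58 m²; T_body⁴ − T_wall⁴ = 1.368×10¹⁰ − 2.177×10⁹ = 1.150×10¹⁰ K⁴.
|P_net| = 0.85·5.67×10⁻⁸·11.58·1.150×10¹⁰.

P_net ≈ 6420 W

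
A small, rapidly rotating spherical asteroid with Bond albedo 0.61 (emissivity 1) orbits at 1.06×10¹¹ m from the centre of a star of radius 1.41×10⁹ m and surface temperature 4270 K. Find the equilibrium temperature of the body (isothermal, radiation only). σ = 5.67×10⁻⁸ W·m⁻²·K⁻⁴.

The star's surface emits σT_*⁴; at distance d the flux is S = σT_*⁴(R_*/d)².
S = 5.67×10⁻⁸·(4270)⁴·(1.41×10⁹/1.06×10¹¹)² = 3335 W/m².
For an isothermal sphere T⁴ = (1−a)S/(4σ) = 5.735×10⁹ K⁴.

T ≈ 275 K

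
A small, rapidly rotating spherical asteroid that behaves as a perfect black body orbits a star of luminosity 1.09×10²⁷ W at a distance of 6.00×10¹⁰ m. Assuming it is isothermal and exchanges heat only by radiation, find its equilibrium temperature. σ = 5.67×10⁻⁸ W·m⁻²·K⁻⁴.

First find the stellar flux at distance d: S = L/(4πd²) = 1.09×10²⁷/(4π·(6.00×10¹⁰)²) = 24090 W/m².
For an isothermal sphere, absorbed (1−a)S·πr² = emitted σ·4πr²·T⁴, so T⁴ = (1−a)S/(4σ).
T⁴ = 1.00·24090/(4·5.67×10⁻⁸) = 1.062×10¹¹ K⁴.

T ≈ 571 K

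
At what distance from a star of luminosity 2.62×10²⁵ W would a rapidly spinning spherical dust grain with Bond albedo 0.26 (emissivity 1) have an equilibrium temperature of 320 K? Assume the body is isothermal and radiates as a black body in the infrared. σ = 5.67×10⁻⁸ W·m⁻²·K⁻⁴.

For an isothermal black-emitting sphere, (1−a)S·πr² = σ·4πr²·T⁴ ⇒ S = 4σT⁴/(1−a).
S = 4·5.67×10⁻⁸·(320)⁴/0.740 = 3214 W/m².
Flux falls as S = L/(4πd²), so d = √(L/(4πS)) = √(2.62×10²⁵/(4π·3214)).

d ≈ 2.55×10¹⁰ m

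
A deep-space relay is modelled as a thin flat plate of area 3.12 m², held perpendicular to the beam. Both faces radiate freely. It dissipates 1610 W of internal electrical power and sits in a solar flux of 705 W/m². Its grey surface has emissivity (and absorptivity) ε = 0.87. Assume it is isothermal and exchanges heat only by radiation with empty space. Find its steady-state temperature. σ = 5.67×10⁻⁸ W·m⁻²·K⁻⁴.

T ≈ 327 K

At steady state, absorbed solar power + internal power = radiated power.
Absorbed: α·S·A_cross = 0.87·705·3.120 = 1914 W (cross-section A).
Total input = 1914 + 1610 = 3524 W.
Radiated: εσ·A_surf·T⁴ with A_surf = 2A = 6.240 m².
T⁴ = 3524/(0.87·5.67×10⁻⁸·6.240) = 1.145×10¹⁰ K⁴.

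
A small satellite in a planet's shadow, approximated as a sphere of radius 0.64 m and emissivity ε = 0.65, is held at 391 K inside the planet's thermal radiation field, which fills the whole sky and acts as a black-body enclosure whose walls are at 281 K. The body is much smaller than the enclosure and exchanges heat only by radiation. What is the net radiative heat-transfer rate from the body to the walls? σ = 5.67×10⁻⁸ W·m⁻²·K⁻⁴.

P_net ≈ 3250 W

For a small grey body in a large enclosure: P_net = εσA(T_body⁴ − T_wall⁴).
A = 4πr² = 5.147 m²; T_body⁴ − T_wall⁴ = 2.337×10¹⁰ − 6.235×10⁹ = 1.714×10¹⁰ K⁴.
|P_net| = 0.65·5.67×10⁻⁸·5.147·1.714×10¹⁰.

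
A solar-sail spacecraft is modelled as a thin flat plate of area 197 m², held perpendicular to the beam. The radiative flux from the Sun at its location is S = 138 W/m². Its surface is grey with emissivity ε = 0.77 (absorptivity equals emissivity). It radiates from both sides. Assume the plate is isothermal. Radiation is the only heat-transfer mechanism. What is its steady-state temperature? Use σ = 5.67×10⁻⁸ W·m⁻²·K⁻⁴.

At equilibrium, absorbed power = emitted power.
Absorbing cross-section = A = 197.0 m²; emitting surface = 2A = 394.0 m² (ratio 2).
εS·A_cross = εσ·A_surf·T⁴  ⇒  T⁴ = S/(2σ)   (ε cancels).
T⁴ = 138/(2·5.67×10⁻⁸) = 1.217×10⁹ K⁴.
T = (1.217×10⁹)^(1/4).

T ≈ 187 K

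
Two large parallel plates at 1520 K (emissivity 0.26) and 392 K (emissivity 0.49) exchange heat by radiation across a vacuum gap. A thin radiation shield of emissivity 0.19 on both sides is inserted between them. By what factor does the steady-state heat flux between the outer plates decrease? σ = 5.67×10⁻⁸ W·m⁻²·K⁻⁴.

Without shield: q₀ = σΔ(T⁴)/(1/ε₁+1/ε₂−1) with denominator 4.887.
With shield the two gaps are in series; the resistances add: (1/ε₁+1/ε_s−1)+(1/ε_s+1/ε₂−1) = 8.109+6.304 = 14.41.
Heat-flux ratio q₀/q = 14.41/4.887.

factor ≈ 2.95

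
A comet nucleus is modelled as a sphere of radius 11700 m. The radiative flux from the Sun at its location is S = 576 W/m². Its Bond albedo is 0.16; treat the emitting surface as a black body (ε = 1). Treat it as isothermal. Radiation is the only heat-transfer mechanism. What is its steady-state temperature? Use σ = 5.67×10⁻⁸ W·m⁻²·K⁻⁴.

T ≈ 215 K

At equilibrium, absorbed power = emitted power.
Absorbing cross-section = πr² = 4.301×10⁸ m²; emitting surface = 4πr² = 1.720×10⁹ m² (ratio 4).
(1−a)S·A_cross = εσ·A_surf·T⁴  ⇒  T⁴ = (1−a)S/(4σ).
T⁴ = 0.840·576/(4·5.67×10⁻⁸) = 2.133×10⁹ K⁴.
T = (2.133×10⁹)^(1/4).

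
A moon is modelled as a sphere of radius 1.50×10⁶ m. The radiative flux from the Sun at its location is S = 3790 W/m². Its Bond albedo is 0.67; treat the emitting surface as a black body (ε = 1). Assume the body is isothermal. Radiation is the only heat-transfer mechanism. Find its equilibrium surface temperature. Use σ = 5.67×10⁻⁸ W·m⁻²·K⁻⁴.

T ≈ 273 K

At equilibrium, absorbed power = emitted power.
Absorbing cross-section = πr² = 7.069×10¹² m²; emitting surface = 4πr² = 2.827×10¹³ m² (ratio 4).
(1−a)S·A_cross = εσ·A_surf·T⁴  ⇒  T⁴ = (1−a)S/(4σ).
T⁴ = 0.330·3790/(4·5.67×10⁻⁸) = 5.515×10⁹ K⁴.
T = (5.515×10⁹)^(1/4).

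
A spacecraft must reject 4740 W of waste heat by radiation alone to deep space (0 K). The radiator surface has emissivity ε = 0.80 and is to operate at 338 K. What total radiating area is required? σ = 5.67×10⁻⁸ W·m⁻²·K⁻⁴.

P = εσA T⁴ ⇒ A = P/(εσT⁴).
T⁴ = 1.305×10¹⁰ K⁴.
A = 4740/(0.80 × 5.67×10⁻⁸ × 1.305×10¹⁰).

A ≈ 8.01 m²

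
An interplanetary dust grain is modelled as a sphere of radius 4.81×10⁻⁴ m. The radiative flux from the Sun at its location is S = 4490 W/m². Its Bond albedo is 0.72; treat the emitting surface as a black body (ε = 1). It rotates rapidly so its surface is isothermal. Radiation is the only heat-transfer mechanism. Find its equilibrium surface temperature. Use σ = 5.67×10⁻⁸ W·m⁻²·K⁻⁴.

T ≈ 273 K

At equilibrium, absorbed power = emitted power.
Absorbing cross-section = πr² = 7.268×10⁻⁷ m²; emitting surface = 4πr² = 2.907×10⁻⁶ m² (ratio 4).
(1−a)S·A_cross = εσ·A_surf·T⁴  ⇒  T⁴ = (1−a)S/(4σ).
T⁴ = 0.280·4490/(4·5.67×10⁻⁸) = 5.543×10⁹ K⁴.
T = (5.543×10⁹)^(1/4).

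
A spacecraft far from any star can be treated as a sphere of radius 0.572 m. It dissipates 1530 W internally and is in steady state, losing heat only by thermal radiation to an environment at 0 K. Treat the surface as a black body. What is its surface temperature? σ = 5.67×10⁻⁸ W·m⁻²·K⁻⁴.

Steady state: internal power = radiated power, P = εσA T⁴.
Radiating area A = 4πr² = 4.112 m².
T⁴ = P/(εσA) = 1530/(1.0·5.67×10⁻⁸·4.112) = 6.563×10⁹ K⁴.
T = (6.563×10⁹)^(1/4).

T ≈ 285 K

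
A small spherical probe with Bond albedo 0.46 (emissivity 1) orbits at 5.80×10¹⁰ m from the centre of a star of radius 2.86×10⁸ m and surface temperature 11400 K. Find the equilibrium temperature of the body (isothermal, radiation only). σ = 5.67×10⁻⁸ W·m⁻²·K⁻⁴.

T ≈ 485 K

The star's surface emits σT_*⁴; at distance d the flux is S = σT_*⁴(R_*/d)².
S = 5.67×10⁻⁸·(11400)⁴·(2.86×10⁸/5.80×10¹⁰)² = 23290 W/m².
For an isothermal sphere T⁴ = (1−a)S/(4σ) = 5.544×10¹⁰ K⁴.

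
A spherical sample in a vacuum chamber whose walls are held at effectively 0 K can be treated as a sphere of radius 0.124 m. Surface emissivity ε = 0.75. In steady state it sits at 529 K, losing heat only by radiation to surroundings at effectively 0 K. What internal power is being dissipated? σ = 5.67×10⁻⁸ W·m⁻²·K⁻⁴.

Steady state: P = εσA T⁴.
A = 4πr² = 0.1932 m²; T⁴ = (529)⁴ = 7.831×10¹⁰ K⁴.
P = 0.75 × 5.67×10⁻⁸ × 0.1932 × 7.831×10¹⁰.

P ≈ 643 W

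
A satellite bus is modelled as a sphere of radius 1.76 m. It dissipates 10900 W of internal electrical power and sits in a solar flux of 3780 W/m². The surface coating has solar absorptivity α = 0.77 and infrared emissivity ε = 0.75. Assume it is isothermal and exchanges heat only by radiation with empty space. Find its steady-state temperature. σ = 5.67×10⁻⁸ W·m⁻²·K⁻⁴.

T ≈ 392 K

At steady state, absorbed solar power + internal power = radiated power.
Absorbed: α·S·A_cross = 0.77·3780·9.731 = 28320 W (cross-section πr²).
Total input = 28320 + 10900 = 39220 W.
Radiated: εσ·A_surf·T⁴ with A_surf = 4πr² = 38.93 m².
T⁴ = 39220/(0.75·5.67×10⁻⁸·38.93) = 2.370×10¹⁰ K⁴.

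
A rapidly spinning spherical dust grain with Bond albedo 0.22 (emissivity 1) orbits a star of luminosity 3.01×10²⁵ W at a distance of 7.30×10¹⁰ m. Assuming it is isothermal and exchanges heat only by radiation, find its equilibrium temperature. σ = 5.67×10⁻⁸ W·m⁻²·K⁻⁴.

T ≈ 198 K

First find the stellar flux at distance d: S = L/(4πd²) = 3.01×10²⁵/(4π·(7.30×10¹⁰)²) = 449.5 W/m².
For an isothermal sphere, absorbed (1−a)S·πr² = emitted σ·4πr²·T⁴, so T⁴ = (1−a)S/(4σ).
T⁴ = 0.780·449.5/(4·5.67×10⁻⁸) = 1.546×10⁹ K⁴.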